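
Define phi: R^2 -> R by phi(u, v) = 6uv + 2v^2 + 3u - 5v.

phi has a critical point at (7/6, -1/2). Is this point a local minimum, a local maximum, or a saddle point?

The Hessian of phi is constant: H = [[0, 6], [6, 4]].
det(H) = 0·4 − 6² = -36.
Since det(H) < 0, H is indefinite and the critical point is a saddle point.

saddle point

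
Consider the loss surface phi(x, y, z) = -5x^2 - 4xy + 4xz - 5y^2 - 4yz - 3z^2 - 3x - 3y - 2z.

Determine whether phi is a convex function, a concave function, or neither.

concave

phi is quadratic, so its Hessian is the constant matrix H = [[-10, -4, 4], [-4, -10, -4], [4, -4, -6]].
Leading principal minors: -10, 84, -56.
Signs alternate −, +, − ⇒ H ≺ 0 ⇒ concave.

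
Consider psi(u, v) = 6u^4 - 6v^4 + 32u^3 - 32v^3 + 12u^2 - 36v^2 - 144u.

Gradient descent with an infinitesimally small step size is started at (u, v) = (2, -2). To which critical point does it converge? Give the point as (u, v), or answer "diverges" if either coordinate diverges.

(1, -1)

psi is separable, so gradient descent decouples: u follows -∂psi/∂u, v follows -∂psi/∂v.
∂psi/∂u = 24(u - 1)(u + 2)(u + 3); at u=2 this is 480, so u decreases.
∂psi/∂v = -24v(v + 1)(v + 3); at v=-2 this is -48, so v increases.
u converges to its nearest critical value 1 (a local min of the u-part); v converges to -1. The iterate converges to (1, -1).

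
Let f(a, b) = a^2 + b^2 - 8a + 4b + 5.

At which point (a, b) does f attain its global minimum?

(4, -2)

f(a,b) separates as P(a) + Q(b) + 5, so its minimum is min P + min Q + 5.
P'(a) = 2a - 8 vanishes at a ∈ {4}; Q'(b) = 2b + 4 vanishes at b ∈ {-2}.
Local minima of P (where P''>0): P(4)=-16. Local minima of Q: Q(-2)=-4.
So the global minimum of f is P(4) + Q(-2) + 5 = -16 − 4 + 5 = -15, attained at (4, -2).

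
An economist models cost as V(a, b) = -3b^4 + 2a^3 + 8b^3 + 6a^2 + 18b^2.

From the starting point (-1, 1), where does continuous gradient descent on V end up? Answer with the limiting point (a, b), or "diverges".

V is separable, so gradient descent decouples: a follows -∂V/∂a, b follows -∂V/∂b.
∂V/∂a = 6a(a + 2); at a=-1 this is -6, so a increases.
∂V/∂b = -12b(b - 3)(b + 1); at b=1 this is 48, so b decreases.
a converges to its nearest critical value 0 (a local min of the a-part); b converges to 0. The iterate converges to (0, 0).

(0, 0)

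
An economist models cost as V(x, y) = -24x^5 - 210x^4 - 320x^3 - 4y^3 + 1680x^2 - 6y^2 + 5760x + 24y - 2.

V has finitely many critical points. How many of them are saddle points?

V separates as a function of x plus a function of y, so ∇V=0 decouples.
∂V/∂x = -120(x - 2)(x + 2)(x + 3)(x + 4) = 0 at x ∈ {-4, -3, -2, 2}; ∂V/∂y = -12(y - 1)(y + 2) = 0 at y ∈ {-2, 1}.
The Hessian is diagonal: diag(V_xx, V_yy). Second derivatives: V_xx(-4)=1440, V_xx(-3)=-600, V_xx(-2)=960, V_xx(2)=-14400; V_yy(-2)=36, V_yy(1)=-36.
Saddle points occur where the two diagonal entries have opposite signs: (-4, 1), (-3, -2), (-2, 1), (2, -2). Count: 4.

4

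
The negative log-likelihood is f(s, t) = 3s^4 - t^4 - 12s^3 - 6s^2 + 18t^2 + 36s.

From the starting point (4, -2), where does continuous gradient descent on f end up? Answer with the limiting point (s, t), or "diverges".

(3, 0)

f is separable, so gradient descent decouples: s follows -∂f/∂s, t follows -∂f/∂t.
∂f/∂s = 12(s - 3)(s - 1)(s + 1); at s=4 this is 180, so s decreases.
∂f/∂t = -4t(t - 3)(t + 3); at t=-2 this is -40, so t increases.
s converges to its nearest critical value 3 (a local min of the s-part); t converges to 0. The iterate converges to (3, 0).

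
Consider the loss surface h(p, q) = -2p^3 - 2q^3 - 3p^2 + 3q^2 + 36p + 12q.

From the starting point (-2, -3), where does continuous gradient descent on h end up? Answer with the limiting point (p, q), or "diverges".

(-3, -1)

h is separable, so gradient descent decouples: p follows -∂h/∂p, q follows -∂h/∂q.
∂h/∂p = -6(p - 2)(p + 3); at p=-2 this is 24, so p decreases.
∂h/∂q = -6(q - 2)(q + 1); at q=-3 this is -60, so q increases.
p converges to its nearest critical value -3 (a local min of the p-part); q converges to -1. The iterate converges to (-3, -1).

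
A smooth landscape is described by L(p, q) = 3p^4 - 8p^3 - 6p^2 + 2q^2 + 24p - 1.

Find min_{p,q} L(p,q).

-20

L(p,q) separates as A(p) + B(q) − 1, so its minimum is min A + min B − 1.
A'(p) = 12(p - 2)(p - 1)(p + 1) vanishes at p ∈ {-1, 1, 2}; B'(q) = 4q vanishes at q ∈ {0}.
Local minima of A (where A''>0): A(-1)=-19, A(2)=8. Local minima of B: B(0)=0.
So the global minimum of L is A(-1) + B(0) − 1 = -19 + 0 − 1 = -20, attained at (-1, 0).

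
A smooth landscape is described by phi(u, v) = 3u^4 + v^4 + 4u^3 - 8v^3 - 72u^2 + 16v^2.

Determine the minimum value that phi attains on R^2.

phi(u,v) separates as P(u) + Q(v), so its minimum is min P + min Q.
P'(u) = 12u(u - 3)(u + 4) vanishes at u ∈ {-4, 0, 3}; Q'(v) = 4v(v - 4)(v - 2) vanishes at v ∈ {0, 2, 4}.
Local minima of P (where P''>0): P(-4)=-640, P(3)=-297. Local minima of Q: Q(0)=0, Q(4)=0.
So the global minimum of phi is P(-4) + Q(0) = -640 + 0 = -640, attained at (-4, 0).

-640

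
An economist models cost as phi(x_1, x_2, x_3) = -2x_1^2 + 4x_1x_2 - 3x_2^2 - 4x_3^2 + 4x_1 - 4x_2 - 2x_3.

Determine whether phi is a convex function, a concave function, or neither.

phi is quadratic, so its Hessian is the constant matrix H = [[-4, 4, 0], [4, -6, 0], [0, 0, -8]].
Leading principal minors: -4, 8, -64.
Signs alternate −, +, − ⇒ H ≺ 0 ⇒ concave.

concave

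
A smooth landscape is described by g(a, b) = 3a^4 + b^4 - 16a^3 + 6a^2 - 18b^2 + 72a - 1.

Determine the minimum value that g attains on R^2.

-129

g(a,b) separates as P(a) + Q(b) − 1, so its minimum is min P + min Q − 1.
P'(a) = 12(a - 3)(a - 2)(a + 1) vanishes at a ∈ {-1, 2, 3}; Q'(b) = 4b(b - 3)(b + 3) vanishes at b ∈ {-3, 0, 3}.
Local minima of P (where P''>0): P(-1)=-47, P(3)=81. Local minima of Q: Q(-3)=-81, Q(3)=-81.
So the global minimum of g is P(-1) + Q(-3) − 1 = -47 − 81 − 1 = -129, attained at (-1, -3).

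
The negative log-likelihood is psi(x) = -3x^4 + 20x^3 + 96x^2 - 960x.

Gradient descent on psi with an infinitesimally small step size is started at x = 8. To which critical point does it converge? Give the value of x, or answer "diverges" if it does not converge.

psi'(x) = -12(x - 5)(x - 4)(x + 4), so psi'(8) = -1728.
Gradient descent moves in the -psi' direction, i.e. x is increasing.
There is no critical point above x=8, and psi' keeps the same sign, so the iterate runs off to +∞.

diverges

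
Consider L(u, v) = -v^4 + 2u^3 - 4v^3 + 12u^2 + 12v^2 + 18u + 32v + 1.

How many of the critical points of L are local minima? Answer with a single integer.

1

L separates as a function of u plus a function of v, so ∇L=0 decouples.
∂L/∂u = 6(u + 1)(u + 3) = 0 at u ∈ {-3, -1}; ∂L/∂v = -4(v - 2)(v + 1)(v + 4) = 0 at v ∈ {-4, -1, 2}.
The Hessian is diagonal: diag(L_uu, L_vv). Second derivatives: L_uu(-3)=-12, L_uu(-1)=12; L_vv(-4)=-72, L_vv(-1)=36, L_vv(2)=-72.
Local minima occur where both diagonal entries positive: (-1, -1). Count: 1.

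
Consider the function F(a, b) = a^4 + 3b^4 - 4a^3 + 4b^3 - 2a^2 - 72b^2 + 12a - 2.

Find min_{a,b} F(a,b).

-651

F(a,b) separates as P(a) + Q(b) − 2, so its minimum is min P + min Q − 2.
P'(a) = 4(a - 3)(a - 1)(a + 1) vanishes at a ∈ {-1, 1, 3}; Q'(b) = 12b(b - 3)(b + 4) vanishes at b ∈ {-4, 0, 3}.
Local minima of P (where P''>0): P(-1)=-9, P(3)=-9. Local minima of Q: Q(-4)=-640, Q(3)=-297.
So the global minimum of F is P(-1) + Q(-4) − 2 = -9 − 640 − 2 = -651, attained at (-1, -4).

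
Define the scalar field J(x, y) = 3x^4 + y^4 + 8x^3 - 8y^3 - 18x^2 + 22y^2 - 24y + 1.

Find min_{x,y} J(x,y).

J(x,y) separates as P(x) + Q(y) + 1, so its minimum is min P + min Q + 1.
P'(x) = 12x(x - 1)(x + 3) vanishes at x ∈ {-3, 0, 1}; Q'(y) = 4(y - 3)(y - 2)(y - 1) vanishes at y ∈ {1, 2, 3}.
Local minima of P (where P''>0): P(-3)=-135, P(1)=-7. Local minima of Q: Q(1)=-9, Q(3)=-9.
So the global minimum of J is P(-3) + Q(1) + 1 = -135 − 9 + 1 = -143, attained at (-3, 1).

-143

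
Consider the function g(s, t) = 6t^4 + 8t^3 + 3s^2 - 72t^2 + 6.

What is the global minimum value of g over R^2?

g(s,t) separates as P(s) + Q(t) + 6, so its minimum is min P + min Q + 6.
P'(s) = 6s vanishes at s ∈ {0}; Q'(t) = 24t(t - 2)(t + 3) vanishes at t ∈ {-3, 0, 2}.
Local minima of P (where P''>0): P(0)=0. Local minima of Q: Q(-3)=-378, Q(2)=-128.
So the global minimum of g is P(0) + Q(-3) + 6 = 0 − 378 + 6 = -372, attained at (0, -3).

-372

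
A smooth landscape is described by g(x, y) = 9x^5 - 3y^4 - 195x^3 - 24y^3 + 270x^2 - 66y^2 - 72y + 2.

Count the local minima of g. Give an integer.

2

g separates as a function of x plus a function of y, so ∇g=0 decouples.
∂g/∂x = 45x(x - 3)(x - 1)(x + 4) = 0 at x ∈ {-4, 0, 1, 3}; ∂g/∂y = -12(y + 1)(y + 2)(y + 3) = 0 at y ∈ {-3, -2, -1}.
The Hessian is diagonal: diag(g_xx, g_yy). Second derivatives: g_xx(-4)=-6300, g_xx(0)=540, g_xx(1)=-450, g_xx(3)=1890; g_yy(-3)=-24, g_yy(-2)=12, g_yy(-1)=-24.
Local minima occur where both diagonal entries positive: (0, -2), (3, -2). Count: 2.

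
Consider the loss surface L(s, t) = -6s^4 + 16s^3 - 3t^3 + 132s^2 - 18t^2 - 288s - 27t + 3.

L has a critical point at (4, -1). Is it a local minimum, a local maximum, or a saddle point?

local maximum

The mixed partial ∂²L/∂s∂t is 0, so the Hessian at any point is diag(L_ss, L_tt) = diag(24(-3s^2 + 4s + 11), -18(t + 2)).
At (4, -1): H = diag(-504, -18).
Both eigenvalues are negative, so H is negative definite: a local maximum.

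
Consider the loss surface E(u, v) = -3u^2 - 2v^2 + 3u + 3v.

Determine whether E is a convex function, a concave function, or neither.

concave

E is quadratic, so its Hessian is the constant matrix H = [[-6, 0], [0, -4]].
det(H) = 24, tr(H) = -10.
det(H) > 0 and tr(H) < 0, so H is negative definite everywhere: concave.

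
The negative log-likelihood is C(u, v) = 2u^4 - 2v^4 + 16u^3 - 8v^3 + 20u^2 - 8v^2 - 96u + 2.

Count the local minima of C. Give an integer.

C separates as a function of u plus a function of v, so ∇C=0 decouples.
∂C/∂u = 8(u - 1)(u + 3)(u + 4) = 0 at u ∈ {-4, -3, 1}; ∂C/∂v = -8v(v + 1)(v + 2) = 0 at v ∈ {-2, -1, 0}.
The Hessian is diagonal: diag(C_uu, C_vv). Second derivatives: C_uu(-4)=40, C_uu(-3)=-32, C_uu(1)=160; C_vv(-2)=-16, C_vv(-1)=8, C_vv(0)=-16.
Local minima occur where both diagonal entries positive: (-4, -1), (1, -1). Count: 2.

2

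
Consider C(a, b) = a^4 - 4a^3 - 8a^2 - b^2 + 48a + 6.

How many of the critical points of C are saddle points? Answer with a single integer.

C separates as a function of a plus a function of b, so ∇C=0 decouples.
∂C/∂a = 4(a - 3)(a - 2)(a + 2) = 0 at a ∈ {-2, 2, 3}; ∂C/∂b = -2b = 0 at b ∈ {0}.
The Hessian is diagonal: diag(C_aa, C_bb). Second derivatives: C_aa(-2)=80, C_aa(2)=-16, C_aa(3)=20; C_bb(0)=-2.
Saddle points occur where the two diagonal entries have opposite signs: (-2, 0), (3, 0). Count: 2.

2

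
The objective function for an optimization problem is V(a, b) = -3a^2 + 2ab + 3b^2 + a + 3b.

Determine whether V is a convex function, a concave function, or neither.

neither

V is quadratic, so its Hessian is the constant matrix H = [[-6, 2], [2, 6]].
det(H) = -40, tr(H) = 0.
det(H) < 0, so H is indefinite: neither convex nor concave.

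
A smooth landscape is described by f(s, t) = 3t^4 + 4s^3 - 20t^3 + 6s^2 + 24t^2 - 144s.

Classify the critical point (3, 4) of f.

The mixed partial ∂²f/∂s∂t is 0, so the Hessian at any point is diag(f_ss, f_tt) = diag(12(2s + 1), 12(3t^2 - 10t + 4)).
At (3, 4): H = diag(84, 144).
Both eigenvalues are positive, so H is positive definite: a local minimum.

local minimum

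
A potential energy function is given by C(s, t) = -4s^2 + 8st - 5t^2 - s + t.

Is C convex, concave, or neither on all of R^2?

C is quadratic, so its Hessian is the constant matrix H = [[-8, 8], [8, -10]].
det(H) = 16, tr(H) = -18.
det(H) > 0 and tr(H) < 0, so H is negative definite everywhere: concave.

concave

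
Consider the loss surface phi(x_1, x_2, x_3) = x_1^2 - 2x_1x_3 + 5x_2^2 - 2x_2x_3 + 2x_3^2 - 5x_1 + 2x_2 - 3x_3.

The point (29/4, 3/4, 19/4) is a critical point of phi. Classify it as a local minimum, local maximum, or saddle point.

The Hessian is constant: H = [[2, 0, -2], [0, 10, -2], [-2, -2, 4]].
Leading principal minors: Δ₁ = 2, Δ₂ = 20, Δ₃ = 32.
All leading minors are positive, so H is positive definite: a local minimum.

local minimum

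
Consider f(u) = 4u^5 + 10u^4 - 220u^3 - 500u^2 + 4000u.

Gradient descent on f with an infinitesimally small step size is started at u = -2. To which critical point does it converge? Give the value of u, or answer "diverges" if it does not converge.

f'(u) = 20(u - 5)(u - 2)(u + 4)(u + 5), so f'(-2) = 3360.
Gradient descent moves in the -f' direction, i.e. u is decreasing.
The nearest critical point in that direction is u = -4, where f'' = 1080 > 0 (a local minimum). The iterate converges there.

-4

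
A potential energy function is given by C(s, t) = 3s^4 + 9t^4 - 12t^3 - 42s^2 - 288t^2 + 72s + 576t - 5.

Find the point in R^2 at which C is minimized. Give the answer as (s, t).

(-3, -4)

C(s,t) separates as P(s) + Q(t) − 5, so its minimum is min P + min Q − 5.
P'(s) = 12(s - 2)(s - 1)(s + 3) vanishes at s ∈ {-3, 1, 2}; Q'(t) = 36(t - 4)(t - 1)(t + 4) vanishes at t ∈ {-4, 1, 4}.
Local minima of P (where P''>0): P(-3)=-351, P(2)=24. Local minima of Q: Q(-4)=-3840, Q(4)=-768.
So the global minimum of C is P(-3) + Q(-4) − 5 = -351 − 3840 − 5 = -4196, attained at (-3, -4).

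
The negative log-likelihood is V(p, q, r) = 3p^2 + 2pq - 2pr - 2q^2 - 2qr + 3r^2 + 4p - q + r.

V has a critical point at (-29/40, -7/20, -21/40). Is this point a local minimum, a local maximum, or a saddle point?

saddle point

The Hessian is constant: H = [[6, 2, -2], [2, -4, -2], [-2, -2, 6]].
Leading principal minors: Δ₁ = 6, Δ₂ = -28, Δ₃ = -160.
The minors fit neither the all-positive nor the alternating-sign pattern, so H is indefinite: a saddle point.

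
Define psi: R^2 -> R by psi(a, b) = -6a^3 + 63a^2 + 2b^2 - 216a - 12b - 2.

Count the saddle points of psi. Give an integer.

psi separates as a function of a plus a function of b, so ∇psi=0 decouples.
∂psi/∂a = -18(a - 4)(a - 3) = 0 at a ∈ {3, 4}; ∂psi/∂b = 4(b - 3) = 0 at b ∈ {3}.
The Hessian is diagonal: diag(psi_aa, psi_bb). Second derivatives: psi_aa(3)=18, psi_aa(4)=-18; psi_bb(3)=4.
Saddle points occur where the two diagonal entries have opposite signs: (4, 3). Count: 1.

1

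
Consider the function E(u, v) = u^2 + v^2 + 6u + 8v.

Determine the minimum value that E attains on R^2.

E(u,v) separates as P(u) + Q(v), so its minimum is min P + min Q.
P'(u) = 2u + 6 vanishes at u ∈ {-3}; Q'(v) = 2v + 8 vanishes at v ∈ {-4}.
Local minima of P (where P''>0): P(-3)=-9. Local minima of Q: Q(-4)=-16.
So the global minimum of E is P(-3) + Q(-4) = -9 − 16 = -25, attained at (-3, -4).

-25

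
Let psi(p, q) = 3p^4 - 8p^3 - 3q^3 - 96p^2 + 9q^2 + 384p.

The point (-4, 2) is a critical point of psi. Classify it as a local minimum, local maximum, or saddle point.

saddle point

The mixed partial ∂²psi/∂p∂q is 0, so the Hessian at any point is diag(psi_pp, psi_qq) = diag(12(3p^2 - 4p - 16), 18(-q + 1)).
At (-4, 2): H = diag(576, -18).
The eigenvalues have opposite signs, so H is indefinite: a saddle point.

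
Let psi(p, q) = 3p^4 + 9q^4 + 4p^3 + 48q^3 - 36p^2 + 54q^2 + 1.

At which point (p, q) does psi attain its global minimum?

(-3, -3)

psi(p,q) separates as A(p) + B(q) + 1, so its minimum is min A + min B + 1.
A'(p) = 12p(p - 2)(p + 3) vanishes at p ∈ {-3, 0, 2}; B'(q) = 36q(q + 1)(q + 3) vanishes at q ∈ {-3, -1, 0}.
Local minima of A (where A''>0): A(-3)=-189, A(2)=-64. Local minima of B: B(-3)=-81, B(0)=0.
So the global minimum of psi is A(-3) + B(-3) + 1 = -189 − 81 + 1 = -269, attained at (-3, -3).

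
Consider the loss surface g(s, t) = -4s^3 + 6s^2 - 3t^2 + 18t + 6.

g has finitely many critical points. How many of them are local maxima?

1

g separates as a function of s plus a function of t, so ∇g=0 decouples.
∂g/∂s = -12s(s - 1) = 0 at s ∈ {0, 1}; ∂g/∂t = -6(t - 3) = 0 at t ∈ {3}.
The Hessian is diagonal: diag(g_ss, g_tt). Second derivatives: g_ss(0)=12, g_ss(1)=-12; g_tt(3)=-6.
Local maxima occur where both diagonal entries negative: (1, 3). Count: 1.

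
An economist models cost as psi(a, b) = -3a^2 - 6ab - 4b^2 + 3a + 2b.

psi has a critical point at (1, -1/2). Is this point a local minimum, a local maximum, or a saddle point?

The Hessian of psi is constant: H = [[-6, -6], [-6, -8]].
det(H) = (-6)·(-8) − (-6)² = 12.
det(H) > 0 and tr(H) = -14 < 0, so H is negative definite and the point is a local maximum.

local maximum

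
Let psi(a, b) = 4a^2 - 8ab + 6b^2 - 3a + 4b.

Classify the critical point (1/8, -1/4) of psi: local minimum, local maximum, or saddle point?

local minimum

The Hessian of psi is constant: H = [[8, -8], [-8, 12]].
det(H) = 8·12 − (-8)² = 32.
det(H) > 0 and tr(H) = 20 > 0, so H is positive definite and the point is a local minimum.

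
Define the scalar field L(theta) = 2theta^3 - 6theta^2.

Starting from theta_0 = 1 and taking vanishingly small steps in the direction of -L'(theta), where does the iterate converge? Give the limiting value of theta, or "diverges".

2

L'(theta) = 6theta(theta - 2), so L'(1) = -6.
Gradient descent moves in the -L' direction, i.e. theta is increasing.
The nearest critical point in that direction is theta = 2, where L'' = 12 > 0 (a local minimum). The iterate converges there.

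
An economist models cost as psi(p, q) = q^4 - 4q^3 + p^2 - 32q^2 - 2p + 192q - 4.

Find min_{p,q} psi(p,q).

-773

psi(p,q) separates as A(p) + B(q) − 4, so its minimum is min A + min B − 4.
A'(p) = 2p - 2 vanishes at p ∈ {1}; B'(q) = 4(q - 4)(q - 3)(q + 4) vanishes at q ∈ {-4, 3, 4}.
Local minima of A (where A''>0): A(1)=-1. Local minima of B: B(-4)=-768, B(4)=256.
So the global minimum of psi is A(1) + B(-4) − 4 = -1 − 768 − 4 = -773, attained at (1, -4).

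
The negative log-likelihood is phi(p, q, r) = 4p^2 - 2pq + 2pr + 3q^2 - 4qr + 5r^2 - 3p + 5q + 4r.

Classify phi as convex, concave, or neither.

convex

phi is quadratic, so its Hessian is the constant matrix H = [[8, -2, 2], [-2, 6, -4], [2, -4, 10]].
Leading principal minors: 8, 44, 320.
All positive ⇒ H ≻ 0 ⇒ convex.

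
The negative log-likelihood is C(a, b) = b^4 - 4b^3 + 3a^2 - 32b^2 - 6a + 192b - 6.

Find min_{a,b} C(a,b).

-777

C(a,b) separates as P(a) + Q(b) − 6, so its minimum is min P + min Q − 6.
P'(a) = 6a - 6 vanishes at a ∈ {1}; Q'(b) = 4(b - 4)(b - 3)(b + 4) vanishes at b ∈ {-4, 3, 4}.
Local minima of P (where P''>0): P(1)=-3. Local minima of Q: Q(-4)=-768, Q(4)=256.
So the global minimum of C is P(1) + Q(-4) − 6 = -3 − 768 − 6 = -777, attained at (1, -4).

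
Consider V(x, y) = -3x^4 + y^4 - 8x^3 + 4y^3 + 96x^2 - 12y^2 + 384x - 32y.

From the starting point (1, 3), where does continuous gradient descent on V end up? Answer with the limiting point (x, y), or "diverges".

(-2, 2)

V is separable, so gradient descent decouples: x follows -∂V/∂x, y follows -∂V/∂y.
∂V/∂x = -12(x - 4)(x + 2)(x + 4); at x=1 this is 540, so x decreases.
∂V/∂y = 4(y - 2)(y + 1)(y + 4); at y=3 this is 112, so y decreases.
x converges to its nearest critical value -2 (a local min of the x-part); y converges to 2. The iterate converges to (-2, 2).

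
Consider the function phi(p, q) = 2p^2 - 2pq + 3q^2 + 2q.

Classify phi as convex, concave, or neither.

convex

phi is quadratic, so its Hessian is the constant matrix H = [[4, -2], [-2, 6]].
det(H) = 20, tr(H) = 10.
det(H) > 0 and tr(H) > 0, so H is positive definite everywhere: convex.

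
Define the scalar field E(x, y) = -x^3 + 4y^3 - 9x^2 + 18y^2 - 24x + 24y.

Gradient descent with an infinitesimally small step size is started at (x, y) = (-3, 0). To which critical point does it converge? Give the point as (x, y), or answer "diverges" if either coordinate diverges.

(-4, -1)

E is separable, so gradient descent decouples: x follows -∂E/∂x, y follows -∂E/∂y.
∂E/∂x = -3(x + 2)(x + 4); at x=-3 this is 3, so x decreases.
∂E/∂y = 12(y + 1)(y + 2); at y=0 this is 24, so y decreases.
x converges to its nearest critical value -4 (a local min of the x-part); y converges to -1. The iterate converges to (-4, -1).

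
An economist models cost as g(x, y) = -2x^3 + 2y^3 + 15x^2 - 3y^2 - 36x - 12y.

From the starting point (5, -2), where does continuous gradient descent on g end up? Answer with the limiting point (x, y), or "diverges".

g is separable, so gradient descent decouples: x follows -∂g/∂x, y follows -∂g/∂y.
∂g/∂x = -6(x - 3)(x - 2); at x=5 this is -36, so x increases.
∂g/∂y = 6(y - 2)(y + 1); at y=-2 this is 24, so y decreases.
The x-coordinate has no critical point in that direction and runs off to infinity.

diverges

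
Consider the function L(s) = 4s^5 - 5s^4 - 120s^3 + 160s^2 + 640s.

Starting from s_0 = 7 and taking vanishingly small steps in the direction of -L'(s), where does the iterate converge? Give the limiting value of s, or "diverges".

L'(s) = 20(s - 4)(s - 2)(s + 1)(s + 4), so L'(7) = 26400.
Gradient descent moves in the -L' direction, i.e. s is decreasing.
The nearest critical point in that direction is s = 4, where L'' = 1600 > 0 (a local minimum). The iterate converges there.

4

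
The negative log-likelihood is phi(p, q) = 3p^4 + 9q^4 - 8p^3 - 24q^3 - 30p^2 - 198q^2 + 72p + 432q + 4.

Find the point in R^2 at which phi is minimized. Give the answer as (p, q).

(-2, -3)

phi(p,q) separates as A(p) + B(q) + 4, so its minimum is min A + min B + 4.
A'(p) = 12(p - 3)(p - 1)(p + 2) vanishes at p ∈ {-2, 1, 3}; B'(q) = 36(q - 4)(q - 1)(q + 3) vanishes at q ∈ {-3, 1, 4}.
Local minima of A (where A''>0): A(-2)=-152, A(3)=-27. Local minima of B: B(-3)=-1701, B(4)=-672.
So the global minimum of phi is A(-2) + B(-3) + 4 = -152 − 1701 + 4 = -1849, attained at (-2, -3).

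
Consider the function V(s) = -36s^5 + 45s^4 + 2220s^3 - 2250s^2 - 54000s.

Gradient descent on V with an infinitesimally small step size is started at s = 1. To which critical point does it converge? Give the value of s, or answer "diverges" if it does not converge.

V'(s) = -180(s - 5)(s - 4)(s + 3)(s + 5), so V'(1) = -51840.
Gradient descent moves in the -V' direction, i.e. s is increasing.
The nearest critical point in that direction is s = 4, where V'' = 11340 > 0 (a local minimum). The iterate converges there.

4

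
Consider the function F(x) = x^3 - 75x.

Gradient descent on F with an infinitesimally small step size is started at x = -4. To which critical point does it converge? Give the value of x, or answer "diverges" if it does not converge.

F'(x) = 3(x - 5)(x + 5), so F'(-4) = -27.
Gradient descent moves in the -F' direction, i.e. x is increasing.
The nearest critical point in that direction is x = 5, where F'' = 30 > 0 (a local minimum). The iterate converges there.

5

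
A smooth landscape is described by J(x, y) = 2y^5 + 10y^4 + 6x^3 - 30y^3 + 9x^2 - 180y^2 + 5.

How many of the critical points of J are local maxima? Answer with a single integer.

2

J separates as a function of x plus a function of y, so ∇J=0 decouples.
∂J/∂x = 18x(x + 1) = 0 at x ∈ {-1, 0}; ∂J/∂y = 10y(y - 3)(y + 3)(y + 4) = 0 at y ∈ {-4, -3, 0, 3}.
The Hessian is diagonal: diag(J_xx, J_yy). Second derivatives: J_xx(-1)=-18, J_xx(0)=18; J_yy(-4)=-280, J_yy(-3)=180, J_yy(0)=-360, J_yy(3)=1260.
Local maxima occur where both diagonal entries negative: (-1, -4), (-1, 0). Count: 2.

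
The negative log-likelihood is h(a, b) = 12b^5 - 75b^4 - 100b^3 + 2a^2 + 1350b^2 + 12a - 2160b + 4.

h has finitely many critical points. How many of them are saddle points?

h separates as a function of a plus a function of b, so ∇h=0 decouples.
∂h/∂a = 4(a + 3) = 0 at a ∈ {-3}; ∂h/∂b = 60(b - 4)(b - 3)(b - 1)(b + 3) = 0 at b ∈ {-3, 1, 3, 4}.
The Hessian is diagonal: diag(h_aa, h_bb). Second derivatives: h_aa(-3)=4; h_bb(-3)=-10080, h_bb(1)=1440, h_bb(3)=-720, h_bb(4)=1260.
Saddle points occur where the two diagonal entries have opposite signs: (-3, -3), (-3, 3). Count: 2.

2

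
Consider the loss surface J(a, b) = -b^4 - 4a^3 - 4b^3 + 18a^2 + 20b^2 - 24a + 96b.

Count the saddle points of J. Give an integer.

3

J separates as a function of a plus a function of b, so ∇J=0 decouples.
∂J/∂a = -12(a - 2)(a - 1) = 0 at a ∈ {1, 2}; ∂J/∂b = -4(b - 3)(b + 2)(b + 4) = 0 at b ∈ {-4, -2, 3}.
The Hessian is diagonal: diag(J_aa, J_bb). Second derivatives: J_aa(1)=12, J_aa(2)=-12; J_bb(-4)=-56, J_bb(-2)=40, J_bb(3)=-140.
Saddle points occur where the two diagonal entries have opposite signs: (1, -4), (1, 3), (2, -2). Count: 3.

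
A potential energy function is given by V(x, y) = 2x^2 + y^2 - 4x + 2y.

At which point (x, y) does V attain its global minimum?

(1, -1)

V(x,y) separates as P(x) + Q(y), so its minimum is min P + min Q.
P'(x) = 4x - 4 vanishes at x ∈ {1}; Q'(y) = 2y + 2 vanishes at y ∈ {-1}.
Local minima of P (where P''>0): P(1)=-2. Local minima of Q: Q(-1)=-1.
So the global minimum of V is P(1) + Q(-1) = -2 − 1 = -3, attained at (1, -1).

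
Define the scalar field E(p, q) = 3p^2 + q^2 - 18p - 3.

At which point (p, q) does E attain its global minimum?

(3, 0)

E(p,q) separates as A(p) + B(q) − 3, so its minimum is min A + min B − 3.
A'(p) = 6p - 18 vanishes at p ∈ {3}; B'(q) = 2q vanishes at q ∈ {0}.
Local minima of A (where A''>0): A(3)=-27. Local minima of B: B(0)=0.
So the global minimum of E is A(3) + B(0) − 3 = -27 + 0 − 3 = -30, attained at (3, 0).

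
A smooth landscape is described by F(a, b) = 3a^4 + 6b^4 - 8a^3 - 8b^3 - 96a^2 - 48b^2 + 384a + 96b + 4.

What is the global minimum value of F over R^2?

-2012

F(a,b) separates as P(a) + Q(b) + 4, so its minimum is min P + min Q + 4.
P'(a) = 12(a - 4)(a - 2)(a + 4) vanishes at a ∈ {-4, 2, 4}; Q'(b) = 24(b - 2)(b - 1)(b + 2) vanishes at b ∈ {-2, 1, 2}.
Local minima of P (where P''>0): P(-4)=-1792, P(4)=256. Local minima of Q: Q(-2)=-224, Q(2)=32.
So the global minimum of F is P(-4) + Q(-2) + 4 = -1792 − 224 + 4 = -2012, attained at (-4, -2).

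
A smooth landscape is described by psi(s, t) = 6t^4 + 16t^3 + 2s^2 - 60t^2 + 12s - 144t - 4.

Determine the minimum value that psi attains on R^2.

psi(s,t) separates as P(s) + Q(t) − 4, so its minimum is min P + min Q − 4.
P'(s) = 4s + 12 vanishes at s ∈ {-3}; Q'(t) = 24(t - 2)(t + 1)(t + 3) vanishes at t ∈ {-3, -1, 2}.
Local minima of P (where P''>0): P(-3)=-18. Local minima of Q: Q(-3)=-54, Q(2)=-304.
So the global minimum of psi is P(-3) + Q(2) − 4 = -18 − 304 − 4 = -326, attained at (-3, 2).

-326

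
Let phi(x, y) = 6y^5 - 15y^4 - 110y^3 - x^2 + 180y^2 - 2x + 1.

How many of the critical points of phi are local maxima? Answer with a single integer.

phi separates as a function of x plus a function of y, so ∇phi=0 decouples.
∂phi/∂x = -2(x + 1) = 0 at x ∈ {-1}; ∂phi/∂y = 30y(y - 4)(y - 1)(y + 3) = 0 at y ∈ {-3, 0, 1, 4}.
The Hessian is diagonal: diag(phi_xx, phi_yy). Second derivatives: phi_xx(-1)=-2; phi_yy(-3)=-2520, phi_yy(0)=360, phi_yy(1)=-360, phi_yy(4)=2520.
Local maxima occur where both diagonal entries negative: (-1, -3), (-1, 1). Count: 2.

2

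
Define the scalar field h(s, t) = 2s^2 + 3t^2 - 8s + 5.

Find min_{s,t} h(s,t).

-3

h(s,t) separates as P(s) + Q(t) + 5, so its minimum is min P + min Q + 5.
P'(s) = 4s - 8 vanishes at s ∈ {2}; Q'(t) = 6t vanishes at t ∈ {0}.
Local minima of P (where P''>0): P(2)=-8. Local minima of Q: Q(0)=0.
So the global minimum of h is P(2) + Q(0) + 5 = -8 + 0 + 5 = -3, attained at (2, 0).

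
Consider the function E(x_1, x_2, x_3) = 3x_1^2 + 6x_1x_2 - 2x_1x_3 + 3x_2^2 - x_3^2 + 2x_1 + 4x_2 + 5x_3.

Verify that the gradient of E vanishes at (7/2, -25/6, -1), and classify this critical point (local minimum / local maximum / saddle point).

∇E = (6x_1 + 6x_2 - 2x_3 + 2, 6x_1 + 6x_2 + 4, -2x_1 - 2x_3 + 5); substituting (7/2, -25/6, -1) gives ∇E = (0, 0, 0), so (7/2, -25/6, -1) is indeed a critical point.
The Hessian is constant: H = [[6, 6, -2], [6, 6, 0], [-2, 0, -2]].
Leading principal minors: Δ₁ = 6, Δ₂ = 0, Δ₃ = -24.
The minors fit neither the all-positive nor the alternating-sign pattern, so H is indefinite: a saddle point.

saddle point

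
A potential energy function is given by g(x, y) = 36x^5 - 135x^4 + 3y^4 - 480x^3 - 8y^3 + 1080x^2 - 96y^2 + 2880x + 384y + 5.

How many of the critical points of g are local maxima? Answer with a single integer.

g separates as a function of x plus a function of y, so ∇g=0 decouples.
∂g/∂x = 180(x - 4)(x - 2)(x + 1)(x + 2) = 0 at x ∈ {-2, -1, 2, 4}; ∂g/∂y = 12(y - 4)(y - 2)(y + 4) = 0 at y ∈ {-4, 2, 4}.
The Hessian is diagonal: diag(g_xx, g_yy). Second derivatives: g_xx(-2)=-4320, g_xx(-1)=2700, g_xx(2)=-4320, g_xx(4)=10800; g_yy(-4)=576, g_yy(2)=-144, g_yy(4)=192.
Local maxima occur where both diagonal entries negative: (-2, 2), (2, 2). Count: 2.

2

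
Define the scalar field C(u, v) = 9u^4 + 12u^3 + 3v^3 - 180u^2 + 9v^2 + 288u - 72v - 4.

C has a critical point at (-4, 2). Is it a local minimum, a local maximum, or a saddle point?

local minimum

The mixed partial ∂²C/∂u∂v is 0, so the Hessian at any point is diag(C_uu, C_vv) = diag(36(3u^2 + 2u - 10), 18(v + 1)).
At (-4, 2): H = diag(1080, 54).
Both eigenvalues are positive, so H is positive definite: a local minimum.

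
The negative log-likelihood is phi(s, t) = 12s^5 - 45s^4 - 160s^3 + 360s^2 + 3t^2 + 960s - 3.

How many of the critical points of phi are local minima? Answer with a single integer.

phi separates as a function of s plus a function of t, so ∇phi=0 decouples.
∂phi/∂s = 60(s - 4)(s - 2)(s + 1)(s + 2) = 0 at s ∈ {-2, -1, 2, 4}; ∂phi/∂t = 6t = 0 at t ∈ {0}.
The Hessian is diagonal: diag(phi_ss, phi_tt). Second derivatives: phi_ss(-2)=-1440, phi_ss(-1)=900, phi_ss(2)=-1440, phi_ss(4)=3600; phi_tt(0)=6.
Local minima occur where both diagonal entries positive: (-1, 0), (4, 0). Count: 2.

2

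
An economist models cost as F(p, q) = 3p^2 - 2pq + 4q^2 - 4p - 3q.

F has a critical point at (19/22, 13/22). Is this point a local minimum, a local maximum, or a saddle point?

local minimum

The Hessian of F is constant: H = [[6, -2], [-2, 8]].
det(H) = 6·8 − (-2)² = 44.
det(H) > 0 and tr(H) = 14 > 0, so H is positive definite and the point is a local minimum.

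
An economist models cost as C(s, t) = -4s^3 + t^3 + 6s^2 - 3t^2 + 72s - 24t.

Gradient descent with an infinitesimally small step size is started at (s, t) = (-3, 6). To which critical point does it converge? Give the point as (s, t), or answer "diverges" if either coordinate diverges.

C is separable, so gradient descent decouples: s follows -∂C/∂s, t follows -∂C/∂t.
∂C/∂s = -12(s - 3)(s + 2); at s=-3 this is -72, so s increases.
∂C/∂t = 3(t - 4)(t + 2); at t=6 this is 48, so t decreases.
s converges to its nearest critical value -2 (a local min of the s-part); t converges to 4. The iterate converges to (-2, 4).

(-2, 4)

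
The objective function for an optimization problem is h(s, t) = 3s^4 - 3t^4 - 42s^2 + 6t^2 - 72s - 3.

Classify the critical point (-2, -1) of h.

saddle point

The mixed partial ∂²h/∂s∂t is 0, so the Hessian at any point is diag(h_ss, h_tt) = diag(12(3s^2 - 7), 12(-3t^2 + 1)).
At (-2, -1): H = diag(60, -24).
The eigenvalues have opposite signs, so H is indefinite: a saddle point.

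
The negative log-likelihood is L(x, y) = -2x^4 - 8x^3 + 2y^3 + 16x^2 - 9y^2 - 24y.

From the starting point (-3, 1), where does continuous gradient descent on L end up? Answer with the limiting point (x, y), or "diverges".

(0, 4)

L is separable, so gradient descent decouples: x follows -∂L/∂x, y follows -∂L/∂y.
∂L/∂x = -8x(x - 1)(x + 4); at x=-3 this is -96, so x increases.
∂L/∂y = 6(y - 4)(y + 1); at y=1 this is -36, so y increases.
x converges to its nearest critical value 0 (a local min of the x-part); y converges to 4. The iterate converges to (0, 4).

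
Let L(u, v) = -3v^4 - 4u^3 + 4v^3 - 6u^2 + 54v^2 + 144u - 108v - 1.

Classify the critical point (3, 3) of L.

The mixed partial ∂²L/∂u∂v is 0, so the Hessian at any point is diag(L_uu, L_vv) = diag(-12(2u + 1), 12(-3v^2 + 2v + 9)).
At (3, 3): H = diag(-84, -144).
Both eigenvalues are negative, so H is negative definite: a local maximum.

local maximum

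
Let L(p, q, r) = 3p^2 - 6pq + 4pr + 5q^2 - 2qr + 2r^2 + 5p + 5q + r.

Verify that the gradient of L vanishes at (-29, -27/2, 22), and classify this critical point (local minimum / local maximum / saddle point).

∇L = (6p - 6q + 4r + 5, -6p + 10q - 2r + 5, 4p - 2q + 4r + 1); substituting (-29, -27/2, 22) gives ∇L = (0, 0, 0), so (-29, -27/2, 22) is indeed a critical point.
The Hessian is constant: H = [[6, -6, 4], [-6, 10, -2], [4, -2, 4]].
Leading principal minors: Δ₁ = 6, Δ₂ = 24, Δ₃ = 8.
All leading minors are positive, so H is positive definite: a local minimum.

local minimum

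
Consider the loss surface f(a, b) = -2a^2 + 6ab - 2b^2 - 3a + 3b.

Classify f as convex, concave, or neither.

neither

f is quadratic, so its Hessian is the constant matrix H = [[-4, 6], [6, -4]].
det(H) = -20, tr(H) = -8.
det(H) < 0, so H is indefinite: neither convex nor concave.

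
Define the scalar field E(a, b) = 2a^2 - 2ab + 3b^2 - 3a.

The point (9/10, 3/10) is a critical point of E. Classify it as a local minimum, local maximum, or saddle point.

The Hessian of E is constant: H = [[4, -2], [-2, 6]].
det(H) = 4·6 − (-2)² = 20.
det(H) > 0 and tr(H) = 10 > 0, so H is positive definite and the point is a local minimum.

local minimum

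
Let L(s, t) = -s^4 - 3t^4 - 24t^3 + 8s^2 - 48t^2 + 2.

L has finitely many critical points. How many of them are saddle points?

L separates as a function of s plus a function of t, so ∇L=0 decouples.
∂L/∂s = -4s(s - 2)(s + 2) = 0 at s ∈ {-2, 0, 2}; ∂L/∂t = -12t(t + 2)(t + 4) = 0 at t ∈ {-4, -2, 0}.
The Hessian is diagonal: diag(L_ss, L_tt). Second derivatives: L_ss(-2)=-32, L_ss(0)=16, L_ss(2)=-32; L_tt(-4)=-96, L_tt(-2)=48, L_tt(0)=-96.
Saddle points occur where the two diagonal entries have opposite signs: (-2, -2), (0, -4), (0, 0), (2, -2). Count: 4.

4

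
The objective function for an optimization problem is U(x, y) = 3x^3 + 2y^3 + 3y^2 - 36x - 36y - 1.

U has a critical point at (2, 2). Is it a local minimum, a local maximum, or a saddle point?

local minimum

The mixed partial ∂²U/∂x∂y is 0, so the Hessian at any point is diag(U_xx, U_yy) = diag(18x, 6(2y + 1)).
At (2, 2): H = diag(36, 30).
Both eigenvalues are positive, so H is positive definite: a local minimum.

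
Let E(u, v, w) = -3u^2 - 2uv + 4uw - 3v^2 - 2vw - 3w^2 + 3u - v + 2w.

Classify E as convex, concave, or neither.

concave

E is quadratic, so its Hessian is the constant matrix H = [[-6, -2, 4], [-2, -6, -2], [4, -2, -6]].
Leading principal minors: -6, 32, -40.
Signs alternate −, +, − ⇒ H ≺ 0 ⇒ concave.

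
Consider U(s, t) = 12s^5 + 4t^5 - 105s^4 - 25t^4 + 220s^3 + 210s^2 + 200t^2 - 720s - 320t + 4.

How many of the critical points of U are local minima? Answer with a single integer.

U separates as a function of s plus a function of t, so ∇U=0 decouples.
∂U/∂s = 60(s - 4)(s - 3)(s - 1)(s + 1) = 0 at s ∈ {-1, 1, 3, 4}; ∂U/∂t = 20(t - 4)(t - 2)(t - 1)(t + 2) = 0 at t ∈ {-2, 1, 2, 4}.
The Hessian is diagonal: diag(U_ss, U_tt). Second derivatives: U_ss(-1)=-2400, U_ss(1)=720, U_ss(3)=-480, U_ss(4)=900; U_tt(-2)=-1440, U_tt(1)=180, U_tt(2)=-160, U_tt(4)=720.
Local minima occur where both diagonal entries positive: (1, 1), (1, 4), (4, 1), (4, 4). Count: 4.

4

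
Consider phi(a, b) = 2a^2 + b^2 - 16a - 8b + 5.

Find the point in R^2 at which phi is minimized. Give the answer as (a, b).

(4, 4)

phi(a,b) separates as P(a) + Q(b) + 5, so its minimum is min P + min Q + 5.
P'(a) = 4a - 16 vanishes at a ∈ {4}; Q'(b) = 2b - 8 vanishes at b ∈ {4}.
Local minima of P (where P''>0): P(4)=-32. Local minima of Q: Q(4)=-16.
So the global minimum of phi is P(4) + Q(4) + 5 = -32 − 16 + 5 = -43, attained at (4, 4).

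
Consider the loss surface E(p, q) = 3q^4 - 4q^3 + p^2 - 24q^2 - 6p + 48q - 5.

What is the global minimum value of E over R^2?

E(p,q) separates as A(p) + B(q) − 5, so its minimum is min A + min B − 5.
A'(p) = 2p - 6 vanishes at p ∈ {3}; B'(q) = 12(q - 2)(q - 1)(q + 2) vanishes at q ∈ {-2, 1, 2}.
Local minima of A (where A''>0): A(3)=-9. Local minima of B: B(-2)=-112, B(2)=16.
So the global minimum of E is A(3) + B(-2) − 5 = -9 − 112 − 5 = -126, attained at (3, -2).

-126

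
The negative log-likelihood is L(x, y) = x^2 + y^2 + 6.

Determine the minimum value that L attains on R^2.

6

L(x,y) separates as P(x) + Q(y) + 6, so its minimum is min P + min Q + 6.
P'(x) = 2x vanishes at x ∈ {0}; Q'(y) = 2y vanishes at y ∈ {0}.
Local minima of P (where P''>0): P(0)=0. Local minima of Q: Q(0)=0.
So the global minimum of L is P(0) + Q(0) + 6 = 0 + 0 + 6 = 6, attained at (0, 0).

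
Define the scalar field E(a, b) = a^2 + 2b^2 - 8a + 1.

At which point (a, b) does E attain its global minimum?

E(a,b) separates as P(a) + Q(b) + 1, so its minimum is min P + min Q + 1.
P'(a) = 2a - 8 vanishes at a ∈ {4}; Q'(b) = 4b vanishes at b ∈ {0}.
Local minima of P (where P''>0): P(4)=-16. Local minima of Q: Q(0)=0.
So the global minimum of E is P(4) + Q(0) + 1 = -16 + 0 + 1 = -15, attained at (4, 0).

(4, 0)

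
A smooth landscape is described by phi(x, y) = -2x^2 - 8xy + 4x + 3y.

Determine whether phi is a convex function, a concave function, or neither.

phi is quadratic, so its Hessian is the constant matrix H = [[-4, -8], [-8, 0]].
det(H) = -64, tr(H) = -4.
det(H) < 0, so H is indefinite: neither convex nor concave.

neither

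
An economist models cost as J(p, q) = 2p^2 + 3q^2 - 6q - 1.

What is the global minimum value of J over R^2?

J(p,q) separates as A(p) + B(q) − 1, so its minimum is min A + min B − 1.
A'(p) = 4p vanishes at p ∈ {0}; B'(q) = 6q - 6 vanishes at q ∈ {1}.
Local minima of A (where A''>0): A(0)=0. Local minima of B: B(1)=-3.
So the global minimum of J is A(0) + B(1) − 1 = 0 − 3 − 1 = -4, attained at (0, 1).

-4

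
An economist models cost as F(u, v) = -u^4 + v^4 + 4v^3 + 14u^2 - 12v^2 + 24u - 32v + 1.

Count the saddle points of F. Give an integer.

F separates as a function of u plus a function of v, so ∇F=0 decouples.
∂F/∂u = -4(u - 3)(u + 1)(u + 2) = 0 at u ∈ {-2, -1, 3}; ∂F/∂v = 4(v - 2)(v + 1)(v + 4) = 0 at v ∈ {-4, -1, 2}.
The Hessian is diagonal: diag(F_uu, F_vv). Second derivatives: F_uu(-2)=-20, F_uu(-1)=16, F_uu(3)=-80; F_vv(-4)=72, F_vv(-1)=-36, F_vv(2)=72.
Saddle points occur where the two diagonal entries have opposite signs: (-2, -4), (-2, 2), (-1, -1), (3, -4), (3, 2). Count: 5.

5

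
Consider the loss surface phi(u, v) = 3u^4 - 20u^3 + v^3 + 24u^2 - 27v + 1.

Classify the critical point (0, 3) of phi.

The mixed partial ∂²phi/∂u∂v is 0, so the Hessian at any point is diag(phi_uu, phi_vv) = diag(12(3u^2 - 10u + 4), 6v).
At (0, 3): H = diag(48, 18).
Both eigenvalues are positive, so H is positive definite: a local minimum.

local minimum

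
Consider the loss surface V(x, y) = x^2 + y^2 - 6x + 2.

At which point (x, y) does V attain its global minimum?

V(x,y) separates as P(x) + Q(y) + 2, so its minimum is min P + min Q + 2.
P'(x) = 2x - 6 vanishes at x ∈ {3}; Q'(y) = 2y vanishes at y ∈ {0}.
Local minima of P (where P''>0): P(3)=-9. Local minima of Q: Q(0)=0.
So the global minimum of V is P(3) + Q(0) + 2 = -9 + 0 + 2 = -7, attained at (3, 0).

(3, 0)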